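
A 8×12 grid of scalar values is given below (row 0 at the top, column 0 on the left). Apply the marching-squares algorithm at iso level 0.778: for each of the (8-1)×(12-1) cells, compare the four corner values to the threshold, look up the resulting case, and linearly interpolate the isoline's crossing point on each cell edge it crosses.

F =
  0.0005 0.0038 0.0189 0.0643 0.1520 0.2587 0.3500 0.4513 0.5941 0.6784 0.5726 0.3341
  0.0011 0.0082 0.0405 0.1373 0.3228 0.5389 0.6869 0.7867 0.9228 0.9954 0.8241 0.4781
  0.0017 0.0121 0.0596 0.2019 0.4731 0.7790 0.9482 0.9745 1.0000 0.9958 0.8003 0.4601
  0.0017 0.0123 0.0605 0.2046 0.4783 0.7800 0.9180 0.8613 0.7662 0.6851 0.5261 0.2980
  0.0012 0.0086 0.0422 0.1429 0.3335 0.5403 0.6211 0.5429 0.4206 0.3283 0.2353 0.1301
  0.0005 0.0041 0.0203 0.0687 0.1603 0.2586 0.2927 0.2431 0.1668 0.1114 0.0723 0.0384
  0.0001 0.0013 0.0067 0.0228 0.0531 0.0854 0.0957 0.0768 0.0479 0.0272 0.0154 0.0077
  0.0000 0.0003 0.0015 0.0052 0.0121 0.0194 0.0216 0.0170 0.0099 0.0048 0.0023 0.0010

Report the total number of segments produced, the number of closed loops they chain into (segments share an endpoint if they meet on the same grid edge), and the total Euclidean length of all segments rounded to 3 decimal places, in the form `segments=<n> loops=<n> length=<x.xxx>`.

segments=18 loops=1 length=13.219

cell (0,6): code 0100 → (0.974,7.000)–(1.000,6.913)
cell (0,7): code 1100 → (0.559,8.000)–(0.974,7.000)
cell (0,8): code 1100 → (0.314,9.000)–(0.559,8.000)
cell (0,9): code 1100 → (0.817,10.000)–(0.314,9.000)
cell (0,10): code 1000 → (1.000,10.133)–(0.817,10.000)
cell (1,4): code 0100 → (1.996,5.000)–(2.000,4.997)
cell (1,5): code 1100 → (1.349,6.000)–(1.996,5.000)
cell (1,6): code 1110 → (1.000,6.913)–(1.349,6.000)
cell (1,10): code 1001 → (2.000,10.066)–(1.000,10.133)
cell (2,4): code 0110 → (2.000,4.997)–(3.000,4.993)
cell (2,7): code 1011 → (3.000,7.876)–(2.950,8.000)
cell (2,8): code 0011 → (2.950,8.000)–(2.701,9.000)
cell (2,9): code 0011 → (2.701,9.000)–(2.081,10.000)
cell (2,10): code 0001 → (2.081,10.000)–(2.000,10.066)
cell (3,4): code 0010 → (3.000,4.993)–(3.008,5.000)
cell (3,5): code 0011 → (3.008,5.000)–(3.472,6.000)
cell (3,6): code 0011 → (3.472,6.000)–(3.262,7.000)
cell (3,7): code 0001 → (3.262,7.000)–(3.000,7.876)
total: 18 segments, chained into 1 closed loop(s), length Σ = 13.218713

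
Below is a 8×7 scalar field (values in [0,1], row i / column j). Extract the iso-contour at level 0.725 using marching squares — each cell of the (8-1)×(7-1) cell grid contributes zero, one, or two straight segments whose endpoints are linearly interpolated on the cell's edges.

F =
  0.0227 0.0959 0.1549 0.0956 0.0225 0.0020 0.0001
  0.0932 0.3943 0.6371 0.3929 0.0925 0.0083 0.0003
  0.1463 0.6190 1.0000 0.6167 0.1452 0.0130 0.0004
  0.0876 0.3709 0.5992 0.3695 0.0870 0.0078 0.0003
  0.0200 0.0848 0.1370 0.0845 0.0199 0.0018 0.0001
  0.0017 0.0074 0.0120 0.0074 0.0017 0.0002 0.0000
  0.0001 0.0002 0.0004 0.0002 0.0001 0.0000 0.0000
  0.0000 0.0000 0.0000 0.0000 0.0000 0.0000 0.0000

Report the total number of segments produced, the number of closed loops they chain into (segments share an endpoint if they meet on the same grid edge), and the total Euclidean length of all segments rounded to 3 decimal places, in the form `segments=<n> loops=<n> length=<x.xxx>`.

segments=4 loops=1 length=4.079

cell (1,1): code 0100 → (1.242,2.000)–(2.000,1.278)
cell (1,2): code 1000 → (2.000,2.717)–(1.242,2.000)
cell (2,1): code 0010 → (2.000,1.278)–(2.686,2.000)
cell (2,2): code 0001 → (2.686,2.000)–(2.000,2.717)
total: 4 segments, chained into 1 closed loop(s), length Σ = 4.078657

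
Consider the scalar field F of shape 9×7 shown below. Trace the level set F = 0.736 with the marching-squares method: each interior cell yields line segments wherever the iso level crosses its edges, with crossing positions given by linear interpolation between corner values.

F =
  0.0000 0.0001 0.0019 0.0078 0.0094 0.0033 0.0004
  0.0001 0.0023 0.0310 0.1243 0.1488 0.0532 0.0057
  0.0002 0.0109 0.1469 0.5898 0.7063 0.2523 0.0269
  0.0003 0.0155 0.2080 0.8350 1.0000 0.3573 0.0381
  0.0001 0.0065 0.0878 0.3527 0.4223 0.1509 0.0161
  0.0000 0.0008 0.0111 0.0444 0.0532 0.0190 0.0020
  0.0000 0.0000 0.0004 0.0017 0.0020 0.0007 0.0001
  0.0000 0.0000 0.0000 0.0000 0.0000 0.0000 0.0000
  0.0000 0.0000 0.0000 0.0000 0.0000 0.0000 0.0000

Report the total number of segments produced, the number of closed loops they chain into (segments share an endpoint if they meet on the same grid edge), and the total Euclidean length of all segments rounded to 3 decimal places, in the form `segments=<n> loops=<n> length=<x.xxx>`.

cell (2,2): code 0100 → (2.596,3.000)–(3.000,2.842)
cell (2,3): code 1100 → (2.101,4.000)–(2.596,3.000)
cell (2,4): code 1000 → (3.000,4.411)–(2.101,4.000)
cell (3,2): code 0010 → (3.000,2.842)–(3.205,3.000)
cell (3,3): code 0011 → (3.205,3.000)–(3.457,4.000)
cell (3,4): code 0001 → (3.457,4.000)–(3.000,4.411)
total: 6 segments, chained into 1 closed loop(s), length Σ = 4.442302

segments=6 loops=1 length=4.442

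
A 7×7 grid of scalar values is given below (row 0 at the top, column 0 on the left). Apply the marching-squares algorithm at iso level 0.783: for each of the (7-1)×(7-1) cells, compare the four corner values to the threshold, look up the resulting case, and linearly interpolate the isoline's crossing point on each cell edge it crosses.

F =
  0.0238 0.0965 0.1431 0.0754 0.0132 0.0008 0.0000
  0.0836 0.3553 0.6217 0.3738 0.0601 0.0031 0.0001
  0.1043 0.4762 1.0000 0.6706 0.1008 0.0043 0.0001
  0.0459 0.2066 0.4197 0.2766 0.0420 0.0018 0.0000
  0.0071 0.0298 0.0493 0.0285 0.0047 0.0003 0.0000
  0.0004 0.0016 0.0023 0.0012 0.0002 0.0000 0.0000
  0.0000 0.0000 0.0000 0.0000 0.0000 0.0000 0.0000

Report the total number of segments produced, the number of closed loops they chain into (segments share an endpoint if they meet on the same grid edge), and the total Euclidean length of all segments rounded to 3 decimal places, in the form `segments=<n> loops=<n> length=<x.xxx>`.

cell (1,1): code 0100 → (1.426,2.000)–(2.000,1.586)
cell (1,2): code 1000 → (2.000,2.659)–(1.426,2.000)
cell (2,1): code 0010 → (2.000,1.586)–(2.374,2.000)
cell (2,2): code 0001 → (2.374,2.000)–(2.000,2.659)
total: 4 segments, chained into 1 closed loop(s), length Σ = 2.896684

segments=4 loops=1 length=2.897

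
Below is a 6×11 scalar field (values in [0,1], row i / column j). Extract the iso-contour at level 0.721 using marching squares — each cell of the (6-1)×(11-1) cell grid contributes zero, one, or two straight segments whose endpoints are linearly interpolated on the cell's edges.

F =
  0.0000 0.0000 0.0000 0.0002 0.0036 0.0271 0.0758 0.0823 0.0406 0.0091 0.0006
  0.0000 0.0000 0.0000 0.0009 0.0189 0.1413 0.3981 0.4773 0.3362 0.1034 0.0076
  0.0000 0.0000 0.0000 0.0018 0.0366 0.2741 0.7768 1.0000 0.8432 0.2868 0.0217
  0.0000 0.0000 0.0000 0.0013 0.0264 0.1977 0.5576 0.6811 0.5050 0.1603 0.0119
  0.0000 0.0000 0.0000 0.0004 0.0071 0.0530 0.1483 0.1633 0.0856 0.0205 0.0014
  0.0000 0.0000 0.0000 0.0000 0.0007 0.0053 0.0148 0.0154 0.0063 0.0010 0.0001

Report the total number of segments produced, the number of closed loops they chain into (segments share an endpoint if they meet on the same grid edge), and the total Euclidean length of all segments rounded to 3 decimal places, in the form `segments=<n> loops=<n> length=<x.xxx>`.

cell (1,5): code 0100 → (1.853,6.000)–(2.000,5.889)
cell (1,6): code 1100 → (1.466,7.000)–(1.853,6.000)
cell (1,7): code 1100 → (1.759,8.000)–(1.466,7.000)
cell (1,8): code 1000 → (2.000,8.220)–(1.759,8.000)
cell (2,5): code 0010 → (2.000,5.889)–(2.255,6.000)
cell (2,6): code 0011 → (2.255,6.000)–(2.875,7.000)
cell (2,7): code 0011 → (2.875,7.000)–(2.361,8.000)
cell (2,8): code 0001 → (2.361,8.000)–(2.000,8.220)
total: 8 segments, chained into 1 closed loop(s), length Σ = 5.626075

segments=8 loops=1 length=5.626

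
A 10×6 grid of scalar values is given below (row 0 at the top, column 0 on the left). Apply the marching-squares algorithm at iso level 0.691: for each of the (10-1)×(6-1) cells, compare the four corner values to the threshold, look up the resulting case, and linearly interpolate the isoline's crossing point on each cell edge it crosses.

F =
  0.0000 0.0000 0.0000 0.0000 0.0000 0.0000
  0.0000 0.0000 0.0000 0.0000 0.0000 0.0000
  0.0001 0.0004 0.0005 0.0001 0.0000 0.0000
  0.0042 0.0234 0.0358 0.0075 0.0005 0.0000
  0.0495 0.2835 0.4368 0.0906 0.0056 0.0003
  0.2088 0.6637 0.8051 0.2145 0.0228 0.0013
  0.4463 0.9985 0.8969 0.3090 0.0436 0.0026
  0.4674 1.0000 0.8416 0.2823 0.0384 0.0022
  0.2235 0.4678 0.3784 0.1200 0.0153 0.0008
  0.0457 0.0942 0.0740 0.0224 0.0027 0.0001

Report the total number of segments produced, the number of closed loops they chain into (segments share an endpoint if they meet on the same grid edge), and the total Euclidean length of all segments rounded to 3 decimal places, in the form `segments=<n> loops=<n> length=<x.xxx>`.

segments=10 loops=1 length=7.804

cell (4,1): code 0100 → (4.690,2.000)–(5.000,1.193)
cell (4,2): code 1000 → (5.000,2.193)–(4.690,2.000)
cell (5,0): code 0100 → (5.082,1.000)–(6.000,0.443)
cell (5,1): code 1110 → (5.000,1.193)–(5.082,1.000)
cell (5,2): code 1001 → (6.000,2.350)–(5.000,2.193)
cell (6,0): code 0110 → (6.000,0.443)–(7.000,0.420)
cell (6,2): code 1001 → (7.000,2.269)–(6.000,2.350)
cell (7,0): code 0010 → (7.000,0.420)–(7.581,1.000)
cell (7,1): code 0011 → (7.581,1.000)–(7.325,2.000)
cell (7,2): code 0001 → (7.325,2.000)–(7.000,2.269)
total: 10 segments, chained into 1 closed loop(s), length Σ = 7.803998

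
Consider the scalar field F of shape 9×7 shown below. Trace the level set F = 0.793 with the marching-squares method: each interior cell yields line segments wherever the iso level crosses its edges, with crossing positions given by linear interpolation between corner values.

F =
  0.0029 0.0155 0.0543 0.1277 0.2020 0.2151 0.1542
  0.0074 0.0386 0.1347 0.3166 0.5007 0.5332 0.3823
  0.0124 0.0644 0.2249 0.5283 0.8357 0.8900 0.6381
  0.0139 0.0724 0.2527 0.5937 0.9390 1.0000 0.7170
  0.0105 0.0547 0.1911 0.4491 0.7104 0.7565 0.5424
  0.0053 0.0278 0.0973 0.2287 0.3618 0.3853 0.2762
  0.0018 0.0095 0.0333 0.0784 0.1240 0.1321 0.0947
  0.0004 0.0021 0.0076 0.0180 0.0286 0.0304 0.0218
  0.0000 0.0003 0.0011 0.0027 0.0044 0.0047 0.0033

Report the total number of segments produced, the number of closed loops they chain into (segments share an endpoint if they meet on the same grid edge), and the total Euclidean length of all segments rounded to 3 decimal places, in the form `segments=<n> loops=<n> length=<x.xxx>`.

cell (1,3): code 0100 → (1.873,4.000)–(2.000,3.861)
cell (1,4): code 1100 → (1.728,5.000)–(1.873,4.000)
cell (1,5): code 1000 → (2.000,5.385)–(1.728,5.000)
cell (2,3): code 0110 → (2.000,3.861)–(3.000,3.577)
cell (2,5): code 1001 → (3.000,5.731)–(2.000,5.385)
cell (3,3): code 0010 → (3.000,3.577)–(3.639,4.000)
cell (3,4): code 0011 → (3.639,4.000)–(3.850,5.000)
cell (3,5): code 0001 → (3.850,5.000)–(3.000,5.731)
total: 8 segments, chained into 1 closed loop(s), length Σ = 6.677604

segments=8 loops=1 length=6.678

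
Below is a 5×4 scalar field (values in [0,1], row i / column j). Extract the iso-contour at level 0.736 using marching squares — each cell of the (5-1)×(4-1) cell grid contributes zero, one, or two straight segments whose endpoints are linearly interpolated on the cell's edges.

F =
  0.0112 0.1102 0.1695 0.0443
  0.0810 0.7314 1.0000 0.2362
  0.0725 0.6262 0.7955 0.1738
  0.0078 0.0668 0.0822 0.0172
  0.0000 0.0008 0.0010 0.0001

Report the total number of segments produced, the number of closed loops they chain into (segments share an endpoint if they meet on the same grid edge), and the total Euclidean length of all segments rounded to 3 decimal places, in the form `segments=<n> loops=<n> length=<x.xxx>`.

segments=6 loops=1 length=4.204

cell (0,1): code 0100 → (0.682,2.000)–(1.000,1.017)
cell (0,2): code 1000 → (1.000,2.346)–(0.682,2.000)
cell (1,1): code 0110 → (1.000,1.017)–(2.000,1.649)
cell (1,2): code 1001 → (2.000,2.096)–(1.000,2.346)
cell (2,1): code 0010 → (2.000,1.649)–(2.083,2.000)
cell (2,2): code 0001 → (2.083,2.000)–(2.000,2.096)
total: 6 segments, chained into 1 closed loop(s), length Σ = 4.204184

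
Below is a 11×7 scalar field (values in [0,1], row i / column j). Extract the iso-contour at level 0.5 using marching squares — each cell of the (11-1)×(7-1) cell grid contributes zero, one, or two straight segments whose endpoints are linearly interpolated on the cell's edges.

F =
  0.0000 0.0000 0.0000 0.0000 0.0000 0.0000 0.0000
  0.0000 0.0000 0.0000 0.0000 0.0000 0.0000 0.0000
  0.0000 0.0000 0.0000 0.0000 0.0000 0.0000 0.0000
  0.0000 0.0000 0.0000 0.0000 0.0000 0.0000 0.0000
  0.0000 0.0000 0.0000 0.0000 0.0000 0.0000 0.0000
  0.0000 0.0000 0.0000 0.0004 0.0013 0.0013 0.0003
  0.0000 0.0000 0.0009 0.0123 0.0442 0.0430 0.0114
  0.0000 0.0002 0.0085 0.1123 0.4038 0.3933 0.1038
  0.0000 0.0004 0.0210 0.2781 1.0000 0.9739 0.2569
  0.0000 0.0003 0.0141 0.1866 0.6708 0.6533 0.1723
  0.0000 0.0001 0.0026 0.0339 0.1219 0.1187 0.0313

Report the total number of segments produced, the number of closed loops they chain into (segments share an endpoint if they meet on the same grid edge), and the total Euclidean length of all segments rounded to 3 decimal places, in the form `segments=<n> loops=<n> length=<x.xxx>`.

cell (7,3): code 0100 → (7.161,4.000)–(8.000,3.307)
cell (7,4): code 1100 → (7.184,5.000)–(7.161,4.000)
cell (7,5): code 1000 → (8.000,5.661)–(7.184,5.000)
cell (8,3): code 0110 → (8.000,3.307)–(9.000,3.647)
cell (8,5): code 1001 → (9.000,5.319)–(8.000,5.661)
cell (9,3): code 0010 → (9.000,3.647)–(9.311,4.000)
cell (9,4): code 0011 → (9.311,4.000)–(9.287,5.000)
cell (9,5): code 0001 → (9.287,5.000)–(9.000,5.319)
total: 8 segments, chained into 1 closed loop(s), length Σ = 7.150725

segments=8 loops=1 length=7.151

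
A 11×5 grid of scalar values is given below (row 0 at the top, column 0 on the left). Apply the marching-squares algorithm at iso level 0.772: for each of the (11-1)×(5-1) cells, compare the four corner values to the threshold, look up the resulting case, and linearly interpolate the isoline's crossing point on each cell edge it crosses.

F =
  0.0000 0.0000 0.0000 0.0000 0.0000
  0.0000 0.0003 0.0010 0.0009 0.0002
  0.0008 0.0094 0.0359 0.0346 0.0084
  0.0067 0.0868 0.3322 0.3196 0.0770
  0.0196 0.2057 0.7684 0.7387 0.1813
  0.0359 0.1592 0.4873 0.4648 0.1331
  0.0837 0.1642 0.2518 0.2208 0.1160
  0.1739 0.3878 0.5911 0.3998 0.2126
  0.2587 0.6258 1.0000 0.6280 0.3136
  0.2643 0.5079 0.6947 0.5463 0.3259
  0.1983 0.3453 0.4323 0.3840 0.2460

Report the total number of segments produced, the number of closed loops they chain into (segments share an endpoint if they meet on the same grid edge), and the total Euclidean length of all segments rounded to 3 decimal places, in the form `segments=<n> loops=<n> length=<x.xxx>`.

segments=4 loops=1 length=3.584

cell (7,1): code 0100 → (7.442,2.000)–(8.000,1.391)
cell (7,2): code 1000 → (8.000,2.613)–(7.442,2.000)
cell (8,1): code 0010 → (8.000,1.391)–(8.747,2.000)
cell (8,2): code 0001 → (8.747,2.000)–(8.000,2.613)
total: 4 segments, chained into 1 closed loop(s), length Σ = 3.584457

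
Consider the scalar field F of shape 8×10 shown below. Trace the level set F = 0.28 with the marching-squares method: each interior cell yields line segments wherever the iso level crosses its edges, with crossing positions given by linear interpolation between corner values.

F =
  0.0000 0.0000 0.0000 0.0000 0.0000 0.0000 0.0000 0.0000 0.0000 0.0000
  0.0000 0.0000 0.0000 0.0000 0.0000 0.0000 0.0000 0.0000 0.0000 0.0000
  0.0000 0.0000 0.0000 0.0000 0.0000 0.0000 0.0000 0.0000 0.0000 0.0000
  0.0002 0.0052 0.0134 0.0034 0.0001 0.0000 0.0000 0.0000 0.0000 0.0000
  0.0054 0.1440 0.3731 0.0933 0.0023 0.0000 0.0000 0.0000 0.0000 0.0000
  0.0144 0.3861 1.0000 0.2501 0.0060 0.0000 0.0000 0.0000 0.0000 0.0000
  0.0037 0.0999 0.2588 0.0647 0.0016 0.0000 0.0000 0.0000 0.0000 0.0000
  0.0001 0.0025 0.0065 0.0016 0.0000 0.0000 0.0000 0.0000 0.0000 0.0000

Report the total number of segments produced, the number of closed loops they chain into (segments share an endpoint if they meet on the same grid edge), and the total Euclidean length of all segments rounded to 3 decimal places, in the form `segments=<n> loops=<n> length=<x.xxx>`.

segments=8 loops=1 length=6.424

cell (3,1): code 0100 → (3.741,2.000)–(4.000,1.594)
cell (3,2): code 1000 → (4.000,2.333)–(3.741,2.000)
cell (4,0): code 0100 → (4.562,1.000)–(5.000,0.715)
cell (4,1): code 1110 → (4.000,1.594)–(4.562,1.000)
cell (4,2): code 1001 → (5.000,2.960)–(4.000,2.333)
cell (5,0): code 0010 → (5.000,0.715)–(5.371,1.000)
cell (5,1): code 0011 → (5.371,1.000)–(5.971,2.000)
cell (5,2): code 0001 → (5.971,2.000)–(5.000,2.960)
total: 8 segments, chained into 1 closed loop(s), length Σ = 6.424403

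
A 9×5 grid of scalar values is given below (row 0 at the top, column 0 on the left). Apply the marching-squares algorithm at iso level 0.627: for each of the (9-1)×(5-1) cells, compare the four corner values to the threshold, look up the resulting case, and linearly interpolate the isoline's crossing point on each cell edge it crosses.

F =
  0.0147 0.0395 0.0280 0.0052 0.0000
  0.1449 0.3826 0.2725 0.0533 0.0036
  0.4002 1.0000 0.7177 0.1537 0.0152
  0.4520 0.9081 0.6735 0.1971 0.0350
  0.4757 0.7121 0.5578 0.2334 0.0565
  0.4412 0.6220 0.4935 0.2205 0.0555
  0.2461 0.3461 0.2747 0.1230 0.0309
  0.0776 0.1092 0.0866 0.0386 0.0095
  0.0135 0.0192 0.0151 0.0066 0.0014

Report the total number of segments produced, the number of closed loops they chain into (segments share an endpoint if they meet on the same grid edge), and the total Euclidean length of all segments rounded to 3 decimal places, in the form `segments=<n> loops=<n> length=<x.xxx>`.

cell (1,0): code 0100 → (1.396,1.000)–(2.000,0.378)
cell (1,1): code 1100 → (1.796,2.000)–(1.396,1.000)
cell (1,2): code 1000 → (2.000,2.161)–(1.796,2.000)
cell (2,0): code 0110 → (2.000,0.378)–(3.000,0.384)
cell (2,2): code 1001 → (3.000,2.098)–(2.000,2.161)
cell (3,0): code 0110 → (3.000,0.384)–(4.000,0.640)
cell (3,1): code 1011 → (4.000,1.552)–(3.402,2.000)
cell (3,2): code 0001 → (3.402,2.000)–(3.000,2.098)
cell (4,0): code 0010 → (4.000,0.640)–(4.945,1.000)
cell (4,1): code 0001 → (4.945,1.000)–(4.000,1.552)
total: 10 segments, chained into 1 closed loop(s), length Σ = 8.503771

segments=10 loops=1 length=8.504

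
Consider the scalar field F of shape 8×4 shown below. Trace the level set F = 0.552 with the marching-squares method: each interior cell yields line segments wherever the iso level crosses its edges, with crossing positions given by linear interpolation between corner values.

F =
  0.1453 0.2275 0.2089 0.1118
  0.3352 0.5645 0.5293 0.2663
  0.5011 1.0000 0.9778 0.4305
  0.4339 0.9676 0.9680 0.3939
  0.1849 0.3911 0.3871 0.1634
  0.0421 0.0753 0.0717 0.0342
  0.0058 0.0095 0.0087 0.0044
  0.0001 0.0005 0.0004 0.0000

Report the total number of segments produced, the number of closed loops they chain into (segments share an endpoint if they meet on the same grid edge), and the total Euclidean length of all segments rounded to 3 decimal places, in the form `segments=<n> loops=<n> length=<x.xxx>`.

segments=10 loops=1 length=8.694

cell (0,0): code 0100 → (0.963,1.000)–(1.000,0.945)
cell (0,1): code 1000 → (1.000,1.355)–(0.963,1.000)
cell (1,0): code 0110 → (1.000,0.945)–(2.000,0.102)
cell (1,1): code 1101 → (1.051,2.000)–(1.000,1.355)
cell (1,2): code 1000 → (2.000,2.778)–(1.051,2.000)
cell (2,0): code 0110 → (2.000,0.102)–(3.000,0.221)
cell (2,2): code 1001 → (3.000,2.725)–(2.000,2.778)
cell (3,0): code 0010 → (3.000,0.221)–(3.721,1.000)
cell (3,1): code 0011 → (3.721,1.000)–(3.716,2.000)
cell (3,2): code 0001 → (3.716,2.000)–(3.000,2.725)
total: 10 segments, chained into 1 closed loop(s), length Σ = 8.693987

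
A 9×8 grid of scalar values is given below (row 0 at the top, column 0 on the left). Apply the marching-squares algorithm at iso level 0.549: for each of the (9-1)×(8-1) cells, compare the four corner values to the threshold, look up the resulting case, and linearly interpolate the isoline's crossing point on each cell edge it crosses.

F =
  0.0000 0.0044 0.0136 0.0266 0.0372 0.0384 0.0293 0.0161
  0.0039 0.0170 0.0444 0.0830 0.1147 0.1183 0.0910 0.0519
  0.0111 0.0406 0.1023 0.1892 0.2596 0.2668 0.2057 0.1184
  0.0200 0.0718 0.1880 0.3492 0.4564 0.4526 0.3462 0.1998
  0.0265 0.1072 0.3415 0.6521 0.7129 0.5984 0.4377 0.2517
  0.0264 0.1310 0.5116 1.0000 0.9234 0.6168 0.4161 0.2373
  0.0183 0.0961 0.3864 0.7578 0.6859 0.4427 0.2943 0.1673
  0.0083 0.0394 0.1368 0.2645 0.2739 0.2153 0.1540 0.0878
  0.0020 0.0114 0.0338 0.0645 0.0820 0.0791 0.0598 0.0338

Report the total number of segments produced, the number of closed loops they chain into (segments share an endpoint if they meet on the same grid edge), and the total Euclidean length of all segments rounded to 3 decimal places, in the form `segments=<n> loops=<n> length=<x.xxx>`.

cell (3,2): code 0100 → (3.660,3.000)–(4.000,2.668)
cell (3,3): code 1100 → (3.361,4.000)–(3.660,3.000)
cell (3,4): code 1100 → (3.661,5.000)–(3.361,4.000)
cell (3,5): code 1000 → (4.000,5.307)–(3.661,5.000)
cell (4,2): code 0110 → (4.000,2.668)–(5.000,2.077)
cell (4,5): code 1001 → (5.000,5.338)–(4.000,5.307)
cell (5,2): code 0110 → (5.000,2.077)–(6.000,2.438)
cell (5,4): code 1011 → (6.000,4.563)–(5.389,5.000)
cell (5,5): code 0001 → (5.389,5.000)–(5.000,5.338)
cell (6,2): code 0010 → (6.000,2.438)–(6.423,3.000)
cell (6,3): code 0011 → (6.423,3.000)–(6.332,4.000)
cell (6,4): code 0001 → (6.332,4.000)–(6.000,4.563)
total: 12 segments, chained into 1 closed loop(s), length Σ = 9.874122

segments=12 loops=1 length=9.874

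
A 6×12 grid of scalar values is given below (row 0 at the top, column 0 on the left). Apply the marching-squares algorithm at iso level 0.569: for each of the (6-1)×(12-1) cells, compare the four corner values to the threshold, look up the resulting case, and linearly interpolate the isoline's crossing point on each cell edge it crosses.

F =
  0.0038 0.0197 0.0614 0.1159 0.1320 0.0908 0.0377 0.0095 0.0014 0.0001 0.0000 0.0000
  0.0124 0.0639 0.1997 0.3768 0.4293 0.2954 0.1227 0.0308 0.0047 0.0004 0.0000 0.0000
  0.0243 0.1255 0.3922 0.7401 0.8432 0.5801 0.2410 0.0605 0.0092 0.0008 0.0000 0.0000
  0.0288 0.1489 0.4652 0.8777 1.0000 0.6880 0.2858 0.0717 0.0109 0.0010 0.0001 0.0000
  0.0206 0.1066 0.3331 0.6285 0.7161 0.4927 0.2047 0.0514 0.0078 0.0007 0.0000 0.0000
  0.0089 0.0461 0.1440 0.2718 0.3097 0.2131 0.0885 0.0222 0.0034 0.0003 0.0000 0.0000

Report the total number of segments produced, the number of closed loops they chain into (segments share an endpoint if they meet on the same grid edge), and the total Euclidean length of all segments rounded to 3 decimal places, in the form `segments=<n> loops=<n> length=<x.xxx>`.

cell (1,2): code 0100 → (1.529,3.000)–(2.000,2.508)
cell (1,3): code 1100 → (1.338,4.000)–(1.529,3.000)
cell (1,4): code 1100 → (1.961,5.000)–(1.338,4.000)
cell (1,5): code 1000 → (2.000,5.033)–(1.961,5.000)
cell (2,2): code 0110 → (2.000,2.508)–(3.000,2.252)
cell (2,5): code 1001 → (3.000,5.296)–(2.000,5.033)
cell (3,2): code 0110 → (3.000,2.252)–(4.000,2.799)
cell (3,4): code 1011 → (4.000,4.658)–(3.609,5.000)
cell (3,5): code 0001 → (3.609,5.000)–(3.000,5.296)
cell (4,2): code 0010 → (4.000,2.799)–(4.167,3.000)
cell (4,3): code 0011 → (4.167,3.000)–(4.362,4.000)
cell (4,4): code 0001 → (4.362,4.000)–(4.000,4.658)
total: 12 segments, chained into 1 closed loop(s), length Σ = 9.362754

segments=12 loops=1 length=9.363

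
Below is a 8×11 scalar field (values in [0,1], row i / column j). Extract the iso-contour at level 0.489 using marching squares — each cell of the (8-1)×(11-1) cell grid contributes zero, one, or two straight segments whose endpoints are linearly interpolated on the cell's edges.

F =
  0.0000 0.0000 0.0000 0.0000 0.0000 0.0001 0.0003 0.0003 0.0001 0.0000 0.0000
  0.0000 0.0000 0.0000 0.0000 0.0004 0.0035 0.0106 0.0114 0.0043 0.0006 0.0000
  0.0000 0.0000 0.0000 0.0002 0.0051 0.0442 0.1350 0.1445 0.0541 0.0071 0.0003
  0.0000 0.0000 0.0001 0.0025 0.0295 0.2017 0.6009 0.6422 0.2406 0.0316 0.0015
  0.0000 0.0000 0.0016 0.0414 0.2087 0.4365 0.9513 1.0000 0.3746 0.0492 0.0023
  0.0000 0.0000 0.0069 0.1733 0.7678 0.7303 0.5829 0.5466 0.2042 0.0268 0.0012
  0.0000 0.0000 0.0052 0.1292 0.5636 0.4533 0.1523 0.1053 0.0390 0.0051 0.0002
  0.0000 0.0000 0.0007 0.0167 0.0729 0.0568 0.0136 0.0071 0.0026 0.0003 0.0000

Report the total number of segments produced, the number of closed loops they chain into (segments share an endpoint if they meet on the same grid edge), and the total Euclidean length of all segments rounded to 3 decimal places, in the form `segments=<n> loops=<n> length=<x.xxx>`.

cell (2,5): code 0100 → (2.760,6.000)–(3.000,5.720)
cell (2,6): code 1100 → (2.692,7.000)–(2.760,6.000)
cell (2,7): code 1000 → (3.000,7.381)–(2.692,7.000)
cell (3,5): code 0110 → (3.000,5.720)–(4.000,5.102)
cell (3,7): code 1001 → (4.000,7.817)–(3.000,7.381)
cell (4,3): code 0100 → (4.501,4.000)–(5.000,3.531)
cell (4,4): code 1100 → (4.179,5.000)–(4.501,4.000)
cell (4,5): code 1110 → (4.000,5.102)–(4.179,5.000)
cell (4,7): code 1001 → (5.000,7.168)–(4.000,7.817)
cell (5,3): code 0110 → (5.000,3.531)–(6.000,3.828)
cell (5,4): code 1011 → (6.000,4.676)–(5.871,5.000)
cell (5,5): code 0011 → (5.871,5.000)–(5.218,6.000)
cell (5,6): code 0011 → (5.218,6.000)–(5.131,7.000)
cell (5,7): code 0001 → (5.131,7.000)–(5.000,7.168)
cell (6,3): code 0010 → (6.000,3.828)–(6.152,4.000)
cell (6,4): code 0001 → (6.152,4.000)–(6.000,4.676)
total: 16 segments, chained into 1 closed loop(s), length Σ = 11.986143

segments=16 loops=1 length=11.986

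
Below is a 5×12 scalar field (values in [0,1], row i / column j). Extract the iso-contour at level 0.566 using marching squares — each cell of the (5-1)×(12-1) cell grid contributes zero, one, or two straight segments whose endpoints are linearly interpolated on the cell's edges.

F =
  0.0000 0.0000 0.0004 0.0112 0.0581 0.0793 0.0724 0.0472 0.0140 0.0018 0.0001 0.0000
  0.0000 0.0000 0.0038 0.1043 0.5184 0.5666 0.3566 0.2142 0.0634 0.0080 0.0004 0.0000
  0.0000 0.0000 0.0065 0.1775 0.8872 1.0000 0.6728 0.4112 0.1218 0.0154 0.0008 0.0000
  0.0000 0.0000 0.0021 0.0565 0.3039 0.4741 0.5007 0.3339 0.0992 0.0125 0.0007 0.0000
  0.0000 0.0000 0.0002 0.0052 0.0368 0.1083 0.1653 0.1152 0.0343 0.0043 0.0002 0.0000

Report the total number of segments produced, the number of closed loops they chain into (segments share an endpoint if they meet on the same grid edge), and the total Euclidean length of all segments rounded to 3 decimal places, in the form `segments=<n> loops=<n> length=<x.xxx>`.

cell (0,4): code 0100 → (0.999,5.000)–(1.000,4.988)
cell (0,5): code 1000 → (1.000,5.003)–(0.999,5.000)
cell (1,3): code 0100 → (1.129,4.000)–(2.000,3.547)
cell (1,4): code 1110 → (1.000,4.988)–(1.129,4.000)
cell (1,5): code 1101 → (1.662,6.000)–(1.000,5.003)
cell (1,6): code 1000 → (2.000,6.408)–(1.662,6.000)
cell (2,3): code 0010 → (2.000,3.547)–(2.551,4.000)
cell (2,4): code 0011 → (2.551,4.000)–(2.825,5.000)
cell (2,5): code 0011 → (2.825,5.000)–(2.621,6.000)
cell (2,6): code 0001 → (2.621,6.000)–(2.000,6.408)
total: 10 segments, chained into 1 closed loop(s), length Σ = 7.233312

segments=10 loops=1 length=7.233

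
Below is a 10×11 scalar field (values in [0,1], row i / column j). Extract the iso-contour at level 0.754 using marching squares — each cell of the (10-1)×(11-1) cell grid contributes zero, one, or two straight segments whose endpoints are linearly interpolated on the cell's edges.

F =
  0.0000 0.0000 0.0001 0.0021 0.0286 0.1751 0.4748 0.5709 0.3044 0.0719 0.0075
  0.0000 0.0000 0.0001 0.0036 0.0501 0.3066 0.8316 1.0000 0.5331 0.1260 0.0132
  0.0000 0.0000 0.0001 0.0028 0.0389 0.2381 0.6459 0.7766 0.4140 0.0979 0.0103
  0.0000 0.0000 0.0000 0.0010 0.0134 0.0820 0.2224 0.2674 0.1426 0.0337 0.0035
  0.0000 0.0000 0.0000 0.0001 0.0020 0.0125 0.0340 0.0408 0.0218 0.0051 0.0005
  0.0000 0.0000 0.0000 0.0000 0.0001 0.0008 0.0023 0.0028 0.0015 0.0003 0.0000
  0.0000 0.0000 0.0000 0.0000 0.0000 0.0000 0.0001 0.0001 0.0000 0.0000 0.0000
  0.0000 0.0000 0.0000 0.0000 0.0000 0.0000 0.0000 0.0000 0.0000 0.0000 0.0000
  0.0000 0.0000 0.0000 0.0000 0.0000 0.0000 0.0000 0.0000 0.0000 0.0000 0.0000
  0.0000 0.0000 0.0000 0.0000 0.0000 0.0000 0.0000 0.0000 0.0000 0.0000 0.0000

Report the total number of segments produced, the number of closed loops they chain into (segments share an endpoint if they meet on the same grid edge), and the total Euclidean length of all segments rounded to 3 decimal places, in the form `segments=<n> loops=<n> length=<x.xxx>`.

cell (0,5): code 0100 → (0.783,6.000)–(1.000,5.852)
cell (0,6): code 1100 → (0.427,7.000)–(0.783,6.000)
cell (0,7): code 1000 → (1.000,7.527)–(0.427,7.000)
cell (1,5): code 0010 → (1.000,5.852)–(1.418,6.000)
cell (1,6): code 0111 → (1.418,6.000)–(2.000,6.827)
cell (1,7): code 1001 → (2.000,7.062)–(1.000,7.527)
cell (2,6): code 0010 → (2.000,6.827)–(2.044,7.000)
cell (2,7): code 0001 → (2.044,7.000)–(2.000,7.062)
total: 8 segments, chained into 1 closed loop(s), length Σ = 4.915331

segments=8 loops=1 length=4.915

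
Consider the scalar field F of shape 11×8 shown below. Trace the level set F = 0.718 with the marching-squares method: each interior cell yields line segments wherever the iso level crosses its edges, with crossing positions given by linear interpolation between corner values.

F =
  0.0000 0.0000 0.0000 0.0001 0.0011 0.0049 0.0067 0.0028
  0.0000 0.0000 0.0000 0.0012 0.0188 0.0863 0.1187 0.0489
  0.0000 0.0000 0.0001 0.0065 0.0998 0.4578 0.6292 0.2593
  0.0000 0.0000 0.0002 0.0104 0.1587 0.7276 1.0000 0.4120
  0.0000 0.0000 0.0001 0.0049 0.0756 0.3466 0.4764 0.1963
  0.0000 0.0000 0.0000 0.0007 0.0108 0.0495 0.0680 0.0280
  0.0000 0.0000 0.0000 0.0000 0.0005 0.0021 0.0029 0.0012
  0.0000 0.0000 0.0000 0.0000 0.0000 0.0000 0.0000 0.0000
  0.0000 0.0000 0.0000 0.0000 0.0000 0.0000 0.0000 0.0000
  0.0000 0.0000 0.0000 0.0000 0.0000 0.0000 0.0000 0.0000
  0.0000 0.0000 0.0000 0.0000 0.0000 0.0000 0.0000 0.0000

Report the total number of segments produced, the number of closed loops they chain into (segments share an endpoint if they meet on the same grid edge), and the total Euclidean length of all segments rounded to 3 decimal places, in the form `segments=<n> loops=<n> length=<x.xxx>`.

cell (2,4): code 0100 → (2.964,5.000)–(3.000,4.983)
cell (2,5): code 1100 → (2.239,6.000)–(2.964,5.000)
cell (2,6): code 1000 → (3.000,6.480)–(2.239,6.000)
cell (3,4): code 0010 → (3.000,4.983)–(3.025,5.000)
cell (3,5): code 0011 → (3.025,5.000)–(3.539,6.000)
cell (3,6): code 0001 → (3.539,6.000)–(3.000,6.480)
total: 6 segments, chained into 1 closed loop(s), length Σ = 4.049184

segments=6 loops=1 length=4.049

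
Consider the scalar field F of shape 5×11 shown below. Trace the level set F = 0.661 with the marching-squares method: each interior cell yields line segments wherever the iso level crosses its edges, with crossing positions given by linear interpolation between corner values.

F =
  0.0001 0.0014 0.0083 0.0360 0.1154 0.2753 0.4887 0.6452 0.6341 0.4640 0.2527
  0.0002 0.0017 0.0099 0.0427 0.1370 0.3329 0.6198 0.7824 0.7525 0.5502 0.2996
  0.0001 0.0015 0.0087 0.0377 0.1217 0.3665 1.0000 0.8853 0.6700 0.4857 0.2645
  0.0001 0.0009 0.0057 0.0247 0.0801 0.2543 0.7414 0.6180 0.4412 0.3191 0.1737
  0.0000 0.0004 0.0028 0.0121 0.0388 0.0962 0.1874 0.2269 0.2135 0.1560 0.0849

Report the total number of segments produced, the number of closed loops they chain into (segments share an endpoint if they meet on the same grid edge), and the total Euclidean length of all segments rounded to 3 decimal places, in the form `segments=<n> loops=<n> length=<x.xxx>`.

cell (0,6): code 0100 → (0.115,7.000)–(1.000,6.253)
cell (0,7): code 1100 → (0.227,8.000)–(0.115,7.000)
cell (0,8): code 1000 → (1.000,8.452)–(0.227,8.000)
cell (1,5): code 0100 → (1.108,6.000)–(2.000,5.465)
cell (1,6): code 1110 → (1.000,6.253)–(1.108,6.000)
cell (1,8): code 1001 → (2.000,8.049)–(1.000,8.452)
cell (2,5): code 0110 → (2.000,5.465)–(3.000,5.835)
cell (2,6): code 1011 → (3.000,6.652)–(2.839,7.000)
cell (2,7): code 0011 → (2.839,7.000)–(2.039,8.000)
cell (2,8): code 0001 → (2.039,8.000)–(2.000,8.049)
cell (3,5): code 0010 → (3.000,5.835)–(3.145,6.000)
cell (3,6): code 0001 → (3.145,6.000)–(3.000,6.652)
total: 12 segments, chained into 1 closed loop(s), length Σ = 9.133808

segments=12 loops=1 length=9.134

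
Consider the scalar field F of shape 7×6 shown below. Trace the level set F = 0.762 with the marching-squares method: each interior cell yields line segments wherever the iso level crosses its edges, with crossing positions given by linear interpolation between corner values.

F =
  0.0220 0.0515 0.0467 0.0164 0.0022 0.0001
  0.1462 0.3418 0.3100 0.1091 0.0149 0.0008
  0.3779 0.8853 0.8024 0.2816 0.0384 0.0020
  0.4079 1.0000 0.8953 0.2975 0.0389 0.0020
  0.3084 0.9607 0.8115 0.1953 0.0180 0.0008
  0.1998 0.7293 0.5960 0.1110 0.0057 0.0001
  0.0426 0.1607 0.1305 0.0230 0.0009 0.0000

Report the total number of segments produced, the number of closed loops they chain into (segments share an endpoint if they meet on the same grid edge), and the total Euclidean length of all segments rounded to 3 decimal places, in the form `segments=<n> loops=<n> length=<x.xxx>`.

segments=10 loops=1 length=7.830

cell (1,0): code 0100 → (1.773,1.000)–(2.000,0.757)
cell (1,1): code 1100 → (1.918,2.000)–(1.773,1.000)
cell (1,2): code 1000 → (2.000,2.078)–(1.918,2.000)
cell (2,0): code 0110 → (2.000,0.757)–(3.000,0.598)
cell (2,2): code 1001 → (3.000,2.223)–(2.000,2.078)
cell (3,0): code 0110 → (3.000,0.598)–(4.000,0.695)
cell (3,2): code 1001 → (4.000,2.080)–(3.000,2.223)
cell (4,0): code 0010 → (4.000,0.695)–(4.859,1.000)
cell (4,1): code 0011 → (4.859,1.000)–(4.230,2.000)
cell (4,2): code 0001 → (4.230,2.000)–(4.000,2.080)
total: 10 segments, chained into 1 closed loop(s), length Σ = 7.829530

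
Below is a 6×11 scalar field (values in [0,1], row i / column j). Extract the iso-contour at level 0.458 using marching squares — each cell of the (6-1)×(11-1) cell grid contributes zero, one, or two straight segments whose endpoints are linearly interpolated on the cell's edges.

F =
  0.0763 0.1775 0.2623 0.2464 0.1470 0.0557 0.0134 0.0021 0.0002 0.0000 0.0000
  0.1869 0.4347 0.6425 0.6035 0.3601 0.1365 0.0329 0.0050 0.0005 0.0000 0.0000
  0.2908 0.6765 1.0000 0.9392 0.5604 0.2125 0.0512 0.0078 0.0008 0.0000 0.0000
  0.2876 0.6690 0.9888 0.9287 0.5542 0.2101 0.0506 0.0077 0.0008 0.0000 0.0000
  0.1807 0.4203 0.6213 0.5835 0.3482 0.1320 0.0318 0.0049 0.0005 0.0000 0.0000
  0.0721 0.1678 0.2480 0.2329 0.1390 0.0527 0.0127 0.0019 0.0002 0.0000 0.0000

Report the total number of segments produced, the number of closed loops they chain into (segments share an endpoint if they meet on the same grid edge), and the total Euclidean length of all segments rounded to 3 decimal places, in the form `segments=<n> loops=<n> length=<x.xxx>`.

cell (0,1): code 0100 → (0.515,2.000)–(1.000,1.112)
cell (0,2): code 1100 → (0.593,3.000)–(0.515,2.000)
cell (0,3): code 1000 → (1.000,3.598)–(0.593,3.000)
cell (1,0): code 0100 → (1.096,1.000)–(2.000,0.433)
cell (1,1): code 1110 → (1.000,1.112)–(1.096,1.000)
cell (1,3): code 1101 → (1.489,4.000)–(1.000,3.598)
cell (1,4): code 1000 → (2.000,4.294)–(1.489,4.000)
cell (2,0): code 0110 → (2.000,0.433)–(3.000,0.447)
cell (2,4): code 1001 → (3.000,4.280)–(2.000,4.294)
cell (3,0): code 0010 → (3.000,0.447)–(3.848,1.000)
cell (3,1): code 0111 → (3.848,1.000)–(4.000,1.188)
cell (3,3): code 1011 → (4.000,3.533)–(3.467,4.000)
cell (3,4): code 0001 → (3.467,4.000)–(3.000,4.280)
cell (4,1): code 0010 → (4.000,1.188)–(4.437,2.000)
cell (4,2): code 0011 → (4.437,2.000)–(4.358,3.000)
cell (4,3): code 0001 → (4.358,3.000)–(4.000,3.533)
total: 16 segments, chained into 1 closed loop(s), length Σ = 12.250686

segments=16 loops=1 length=12.251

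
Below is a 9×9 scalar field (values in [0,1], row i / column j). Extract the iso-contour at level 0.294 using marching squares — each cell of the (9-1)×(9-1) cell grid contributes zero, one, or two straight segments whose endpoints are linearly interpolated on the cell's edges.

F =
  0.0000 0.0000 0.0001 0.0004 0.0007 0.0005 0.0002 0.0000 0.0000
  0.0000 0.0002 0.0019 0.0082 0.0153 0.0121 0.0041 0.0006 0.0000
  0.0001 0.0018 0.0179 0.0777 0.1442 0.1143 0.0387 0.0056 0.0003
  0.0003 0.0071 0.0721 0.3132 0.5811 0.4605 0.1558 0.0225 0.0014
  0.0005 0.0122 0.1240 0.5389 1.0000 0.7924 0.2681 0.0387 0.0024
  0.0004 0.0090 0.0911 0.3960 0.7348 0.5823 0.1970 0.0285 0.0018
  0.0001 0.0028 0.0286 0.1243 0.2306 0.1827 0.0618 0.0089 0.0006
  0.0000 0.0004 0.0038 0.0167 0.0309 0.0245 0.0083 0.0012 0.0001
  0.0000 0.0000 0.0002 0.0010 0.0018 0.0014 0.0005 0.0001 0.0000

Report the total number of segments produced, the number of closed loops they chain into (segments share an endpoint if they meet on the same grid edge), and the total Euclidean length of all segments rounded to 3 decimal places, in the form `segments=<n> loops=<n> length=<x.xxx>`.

segments=12 loops=1 length=10.936

cell (2,2): code 0100 → (2.918,3.000)–(3.000,2.920)
cell (2,3): code 1100 → (2.343,4.000)–(2.918,3.000)
cell (2,4): code 1100 → (2.519,5.000)–(2.343,4.000)
cell (2,5): code 1000 → (3.000,5.546)–(2.519,5.000)
cell (3,2): code 0110 → (3.000,2.920)–(4.000,2.410)
cell (3,5): code 1001 → (4.000,5.951)–(3.000,5.546)
cell (4,2): code 0110 → (4.000,2.410)–(5.000,2.665)
cell (4,5): code 1001 → (5.000,5.748)–(4.000,5.951)
cell (5,2): code 0010 → (5.000,2.665)–(5.375,3.000)
cell (5,3): code 0011 → (5.375,3.000)–(5.874,4.000)
cell (5,4): code 0011 → (5.874,4.000)–(5.721,5.000)
cell (5,5): code 0001 → (5.721,5.000)–(5.000,5.748)
total: 12 segments, chained into 1 closed loop(s), length Σ = 10.936382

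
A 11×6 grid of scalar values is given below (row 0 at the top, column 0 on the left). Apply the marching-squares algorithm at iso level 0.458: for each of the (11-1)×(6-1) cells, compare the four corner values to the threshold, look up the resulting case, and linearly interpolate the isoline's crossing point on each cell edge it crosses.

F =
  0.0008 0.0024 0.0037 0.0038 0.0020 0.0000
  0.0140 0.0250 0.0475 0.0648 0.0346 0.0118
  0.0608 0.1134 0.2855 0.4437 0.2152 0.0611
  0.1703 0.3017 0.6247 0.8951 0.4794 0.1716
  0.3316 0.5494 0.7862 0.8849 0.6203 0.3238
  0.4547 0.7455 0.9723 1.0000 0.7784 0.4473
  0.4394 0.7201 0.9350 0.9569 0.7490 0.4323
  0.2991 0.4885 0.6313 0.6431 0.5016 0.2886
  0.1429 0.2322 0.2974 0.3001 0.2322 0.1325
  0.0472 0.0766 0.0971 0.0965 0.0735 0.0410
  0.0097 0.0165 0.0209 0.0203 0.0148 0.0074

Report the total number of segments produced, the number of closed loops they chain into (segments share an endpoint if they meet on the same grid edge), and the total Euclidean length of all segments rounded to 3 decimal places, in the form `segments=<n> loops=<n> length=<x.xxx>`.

cell (2,1): code 0100 → (2.509,2.000)–(3.000,1.484)
cell (2,2): code 1100 → (2.032,3.000)–(2.509,2.000)
cell (2,3): code 1100 → (2.919,4.000)–(2.032,3.000)
cell (2,4): code 1000 → (3.000,4.070)–(2.919,4.000)
cell (3,0): code 0100 → (3.631,1.000)–(4.000,0.580)
cell (3,1): code 1110 → (3.000,1.484)–(3.631,1.000)
cell (3,4): code 1001 → (4.000,4.547)–(3.000,4.070)
cell (4,0): code 0110 → (4.000,0.580)–(5.000,0.011)
cell (4,4): code 1001 → (5.000,4.968)–(4.000,4.547)
cell (5,0): code 0110 → (5.000,0.011)–(6.000,0.066)
cell (5,4): code 1001 → (6.000,4.919)–(5.000,4.968)
cell (6,0): code 0110 → (6.000,0.066)–(7.000,0.839)
cell (6,4): code 1001 → (7.000,4.205)–(6.000,4.919)
cell (7,0): code 0010 → (7.000,0.839)–(7.119,1.000)
cell (7,1): code 0011 → (7.119,1.000)–(7.519,2.000)
cell (7,2): code 0011 → (7.519,2.000)–(7.540,3.000)
cell (7,3): code 0011 → (7.540,3.000)–(7.162,4.000)
cell (7,4): code 0001 → (7.162,4.000)–(7.000,4.205)
total: 18 segments, chained into 1 closed loop(s), length Σ = 16.064491

segments=18 loops=1 length=16.064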